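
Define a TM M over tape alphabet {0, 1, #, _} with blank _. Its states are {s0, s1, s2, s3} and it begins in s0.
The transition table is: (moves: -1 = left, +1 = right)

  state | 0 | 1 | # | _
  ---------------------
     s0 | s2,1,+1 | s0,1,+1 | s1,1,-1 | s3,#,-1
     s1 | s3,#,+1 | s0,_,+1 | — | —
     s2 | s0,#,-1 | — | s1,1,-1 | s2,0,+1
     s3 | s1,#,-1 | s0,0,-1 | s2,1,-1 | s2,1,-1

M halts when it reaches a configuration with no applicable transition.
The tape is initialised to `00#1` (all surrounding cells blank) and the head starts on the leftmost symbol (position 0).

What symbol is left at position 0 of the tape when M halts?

state=s0 head=0 tape=_[0]0#1__   (s0,0)→(s2,1,+1)
state=s2 head=1 tape=_1[0]#1__   (s2,0)→(s0,#,-1)
state=s0 head=0 tape=_[1]##1__   (s0,1)→(s0,1,+1)
state=s0 head=1 tape=_1[#]#1__   (s0,#)→(s1,1,-1)
state=s1 head=0 tape=_[1]1#1__   (s1,1)→(s0,_,+1)
state=s0 head=1 tape=__[1]#1__   (s0,1)→(s0,1,+1)
state=s0 head=2 tape=__1[#]1__   (s0,#)→(s1,1,-1)
state=s1 head=1 tape=__[1]11__   (s1,1)→(s0,_,+1)
state=s0 head=2 tape=___[1]1__   (s0,1)→(s0,1,+1)
state=s0 head=3 tape=___1[1]__   (s0,1)→(s0,1,+1)
state=s0 head=4 tape=___11[_]_   (s0,_)→(s3,#,-1)
state=s3 head=3 tape=___1[1]#_   (s3,1)→(s0,0,-1)
state=s0 head=2 tape=___[1]0#_   (s0,1)→(s0,1,+1)
state=s0 head=3 tape=___1[0]#_   (s0,0)→(s2,1,+1)
state=s2 head=4 tape=___11[#]_   (s2,#)→(s1,1,-1)
state=s1 head=3 tape=___1[1]1_   (s1,1)→(s0,_,+1)
state=s0 head=4 tape=___1_[1]_   (s0,1)→(s0,1,+1)
state=s0 head=5 tape=___1_1[_]   (s0,_)→(s3,#,-1)
state=s3 head=4 tape=___1_[1]#   (s3,1)→(s0,0,-1)
state=s0 head=3 tape=___1[_]0#   (s0,_)→(s3,#,-1)
state=s3 head=2 tape=___[1]#0#   (s3,1)→(s0,0,-1)
state=s0 head=1 tape=__[_]0#0#   (s0,_)→(s3,#,-1)
state=s3 head=0 tape=_[_]#0#0#   (s3,_)→(s2,1,-1)
state=s2 head=-1 tape=[_]1#0#0#   (s2,_)→(s2,0,+1)
state=s2 head=0 tape=0[1]#0#0#
Cell 0 holds 1 when M halts.

1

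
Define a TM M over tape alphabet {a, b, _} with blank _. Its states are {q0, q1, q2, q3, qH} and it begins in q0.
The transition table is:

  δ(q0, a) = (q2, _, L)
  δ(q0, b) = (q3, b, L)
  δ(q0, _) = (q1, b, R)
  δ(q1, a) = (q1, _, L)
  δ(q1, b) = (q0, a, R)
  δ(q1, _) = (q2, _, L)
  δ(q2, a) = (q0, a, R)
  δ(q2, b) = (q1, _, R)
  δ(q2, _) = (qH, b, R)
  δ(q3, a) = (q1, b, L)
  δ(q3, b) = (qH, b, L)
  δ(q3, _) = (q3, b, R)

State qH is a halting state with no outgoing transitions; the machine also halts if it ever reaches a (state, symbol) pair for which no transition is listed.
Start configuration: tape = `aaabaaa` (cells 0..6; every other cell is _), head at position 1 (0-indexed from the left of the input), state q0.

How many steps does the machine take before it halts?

20

state=q0 head=1 tape=a[a]abaaa_   (q0,a)→(q2,_,L)
state=q2 head=0 tape=[a]_abaaa_   (q2,a)→(q0,a,R)
state=q0 head=1 tape=a[_]abaaa_   (q0,_)→(q1,b,R)
state=q1 head=2 tape=ab[a]baaa_   (q1,a)→(q1,_,L)
state=q1 head=1 tape=a[b]_baaa_   (q1,b)→(q0,a,R)
state=q0 head=2 tape=aa[_]baaa_   (q0,_)→(q1,b,R)
state=q1 head=3 tape=aab[b]aaa_   (q1,b)→(q0,a,R)
state=q0 head=4 tape=aaba[a]aa_   (q0,a)→(q2,_,L)
state=q2 head=3 tape=aab[a]_aa_   (q2,a)→(q0,a,R)
state=q0 head=4 tape=aaba[_]aa_   (q0,_)→(q1,b,R)
state=q1 head=5 tape=aabab[a]a_   (q1,a)→(q1,_,L)
state=q1 head=4 tape=aaba[b]_a_   (q1,b)→(q0,a,R)
state=q0 head=5 tape=aabaa[_]a_   (q0,_)→(q1,b,R)
state=q1 head=6 tape=aabaab[a]_   (q1,a)→(q1,_,L)
state=q1 head=5 tape=aabaa[b]__   (q1,b)→(q0,a,R)
state=q0 head=6 tape=aabaaa[_]_   (q0,_)→(q1,b,R)
state=q1 head=7 tape=aabaaab[_]   (q1,_)→(q2,_,L)
state=q2 head=6 tape=aabaaa[b]_   (q2,b)→(q1,_,R)
state=q1 head=7 tape=aabaaa_[_]   (q1,_)→(q2,_,L)
state=q2 head=6 tape=aabaaa[_]_   (q2,_)→(qH,b,R)
state=qH head=7 tape=aabaaab[_]
M halts after 20 transitions.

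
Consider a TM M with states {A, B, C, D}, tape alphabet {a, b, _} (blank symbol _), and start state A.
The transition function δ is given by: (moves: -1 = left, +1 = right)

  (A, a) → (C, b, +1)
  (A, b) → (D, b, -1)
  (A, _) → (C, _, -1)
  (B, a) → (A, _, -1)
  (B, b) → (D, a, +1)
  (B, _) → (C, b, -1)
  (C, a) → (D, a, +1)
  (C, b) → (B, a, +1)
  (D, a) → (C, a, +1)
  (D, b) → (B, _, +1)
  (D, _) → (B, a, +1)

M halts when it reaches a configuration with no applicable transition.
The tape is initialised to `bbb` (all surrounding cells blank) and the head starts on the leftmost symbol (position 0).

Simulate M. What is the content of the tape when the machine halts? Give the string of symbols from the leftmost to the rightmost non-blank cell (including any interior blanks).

aa_aa_b

A | _[b]bb___   read b → write b, move -1, go to D
D | [_]bbb___   read _ → write a, move +1, go to B
B | a[b]bb___   read b → write a, move +1, go to D
D | aa[b]b___   read b → write _, move +1, go to B
B | aa_[b]___   read b → write a, move +1, go to D
D | aa_a[_]__   read _ → write a, move +1, go to B
B | aa_aa[_]_   read _ → write b, move -1, go to C
C | aa_a[a]b_   read a → write a, move +1, go to D
D | aa_aa[b]_   read b → write _, move +1, go to B
B | aa_aa_[_]   read _ → write b, move -1, go to C
C | aa_aa[_]b
The non-blank tape span at halt is aa_aa_b.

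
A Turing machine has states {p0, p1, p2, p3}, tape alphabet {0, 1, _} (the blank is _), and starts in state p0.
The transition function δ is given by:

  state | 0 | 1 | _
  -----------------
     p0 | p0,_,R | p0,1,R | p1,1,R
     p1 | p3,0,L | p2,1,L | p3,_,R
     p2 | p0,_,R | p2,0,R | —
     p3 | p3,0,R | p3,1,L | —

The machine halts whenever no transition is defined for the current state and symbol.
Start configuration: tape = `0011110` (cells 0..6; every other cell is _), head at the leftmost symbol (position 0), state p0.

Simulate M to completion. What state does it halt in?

state=p0 head=0 tape=[0]011110___   (p0,0)→(p0,_,R)
state=p0 head=1 tape=_[0]11110___   (p0,0)→(p0,_,R)
state=p0 head=2 tape=__[1]1110___   (p0,1)→(p0,1,R)
state=p0 head=3 tape=__1[1]110___   (p0,1)→(p0,1,R)
state=p0 head=4 tape=__11[1]10___   (p0,1)→(p0,1,R)
state=p0 head=5 tape=__111[1]0___   (p0,1)→(p0,1,R)
state=p0 head=6 tape=__1111[0]___   (p0,0)→(p0,_,R)
state=p0 head=7 tape=__1111_[_]__   (p0,_)→(p1,1,R)
state=p1 head=8 tape=__1111_1[_]_   (p1,_)→(p3,_,R)
state=p3 head=9 tape=__1111_1_[_]
No transition is defined for (p3, _); M halts in state p3.

p3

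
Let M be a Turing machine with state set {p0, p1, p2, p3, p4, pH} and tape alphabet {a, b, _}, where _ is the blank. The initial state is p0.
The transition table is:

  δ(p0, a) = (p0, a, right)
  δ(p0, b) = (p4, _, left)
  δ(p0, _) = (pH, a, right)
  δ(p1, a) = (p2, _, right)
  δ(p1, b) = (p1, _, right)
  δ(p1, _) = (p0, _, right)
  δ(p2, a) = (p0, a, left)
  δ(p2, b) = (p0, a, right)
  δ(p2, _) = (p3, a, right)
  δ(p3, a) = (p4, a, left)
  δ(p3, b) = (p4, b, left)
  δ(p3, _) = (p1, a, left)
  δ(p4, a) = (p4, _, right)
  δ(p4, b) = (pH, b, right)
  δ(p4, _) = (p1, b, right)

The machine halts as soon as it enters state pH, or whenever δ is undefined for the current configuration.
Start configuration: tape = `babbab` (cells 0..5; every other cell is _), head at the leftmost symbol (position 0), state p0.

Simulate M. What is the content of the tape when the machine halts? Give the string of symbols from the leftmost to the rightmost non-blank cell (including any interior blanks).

b__b__aa

p0 | _[b]abbab__   read b → write _, move left, go to p4
p4 | [_]_abbab__   read _ → write b, move right, go to p1
p1 | b[_]abbab__   read _ → write _, move right, go to p0
p0 | b_[a]bbab__   read a → write a, move right, go to p0
p0 | b_a[b]bab__   read b → write _, move left, go to p4
p4 | b_[a]_bab__   read a → write _, move right, go to p4
p4 | b__[_]bab__   read _ → write b, move right, go to p1
p1 | b__b[b]ab__   read b → write _, move right, go to p1
p1 | b__b_[a]b__   read a → write _, move right, go to p2
p2 | b__b__[b]__   read b → write a, move right, go to p0
p0 | b__b__a[_]_   read _ → write a, move right, go to pH
pH | b__b__aa[_]
The non-blank tape span at halt is b__b__aa.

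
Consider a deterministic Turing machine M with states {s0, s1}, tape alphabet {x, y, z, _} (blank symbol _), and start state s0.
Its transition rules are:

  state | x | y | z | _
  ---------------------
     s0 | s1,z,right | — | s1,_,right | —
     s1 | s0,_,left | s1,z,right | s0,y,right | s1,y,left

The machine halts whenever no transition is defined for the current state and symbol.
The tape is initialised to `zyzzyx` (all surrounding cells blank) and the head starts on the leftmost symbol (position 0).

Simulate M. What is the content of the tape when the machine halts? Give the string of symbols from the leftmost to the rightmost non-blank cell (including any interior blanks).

s0 | [z]yzzyx_   read z → write _, move right, go to s1
s1 | _[y]zzyx_   read y → write z, move right, go to s1
s1 | _z[z]zyx_   read z → write y, move right, go to s0
s0 | _zy[z]yx_   read z → write _, move right, go to s1
s1 | _zy_[y]x_   read y → write z, move right, go to s1
s1 | _zy_z[x]_   read x → write _, move left, go to s0
s0 | _zy_[z]__   read z → write _, move right, go to s1
s1 | _zy__[_]_   read _ → write y, move left, go to s1
s1 | _zy_[_]y_   read _ → write y, move left, go to s1
s1 | _zy[_]yy_   read _ → write y, move left, go to s1
s1 | _z[y]yyy_   read y → write z, move right, go to s1
s1 | _zz[y]yy_   read y → write z, move right, go to s1
s1 | _zzz[y]y_   read y → write z, move right, go to s1
s1 | _zzzz[y]_   read y → write z, move right, go to s1
s1 | _zzzzz[_]   read _ → write y, move left, go to s1
s1 | _zzzz[z]y   read z → write y, move right, go to s0
s0 | _zzzzy[y]
The non-blank tape span at halt is zzzzyy.

zzzzyy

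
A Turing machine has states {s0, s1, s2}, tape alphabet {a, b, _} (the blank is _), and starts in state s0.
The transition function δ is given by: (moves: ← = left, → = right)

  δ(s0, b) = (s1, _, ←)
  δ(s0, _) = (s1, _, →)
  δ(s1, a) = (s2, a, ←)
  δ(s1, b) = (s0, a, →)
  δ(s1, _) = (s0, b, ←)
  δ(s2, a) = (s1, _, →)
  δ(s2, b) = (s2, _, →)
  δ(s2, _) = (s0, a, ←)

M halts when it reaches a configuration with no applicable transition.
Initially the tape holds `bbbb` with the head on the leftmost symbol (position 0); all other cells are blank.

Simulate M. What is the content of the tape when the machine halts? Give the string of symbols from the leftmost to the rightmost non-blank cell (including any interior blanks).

s0 | __[b]bbb   read b → write _, move ←, go to s1
s1 | _[_]_bbb   read _ → write b, move ←, go to s0
s0 | [_]b_bbb   read _ → write _, move →, go to s1
s1 | _[b]_bbb   read b → write a, move →, go to s0
s0 | _a[_]bbb   read _ → write _, move →, go to s1
s1 | _a_[b]bb   read b → write a, move →, go to s0
s0 | _a_a[b]b   read b → write _, move ←, go to s1
s1 | _a_[a]_b   read a → write a, move ←, go to s2
s2 | _a[_]a_b   read _ → write a, move ←, go to s0
s0 | _[a]aa_b
The non-blank tape span at halt is aaa_b.

aaa_b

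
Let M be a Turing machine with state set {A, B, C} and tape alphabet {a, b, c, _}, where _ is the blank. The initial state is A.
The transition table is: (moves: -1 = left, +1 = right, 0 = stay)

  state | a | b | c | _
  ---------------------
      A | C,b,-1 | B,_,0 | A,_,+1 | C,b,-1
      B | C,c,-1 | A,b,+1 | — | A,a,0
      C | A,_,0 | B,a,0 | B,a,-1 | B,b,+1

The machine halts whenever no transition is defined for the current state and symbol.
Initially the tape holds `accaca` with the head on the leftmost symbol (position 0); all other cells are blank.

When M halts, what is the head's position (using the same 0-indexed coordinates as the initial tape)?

A | _[a]ccaca_   read a → write b, move -1, go to C
C | [_]bccaca_   read _ → write b, move +1, go to B
B | b[b]ccaca_   read b → write b, move +1, go to A
A | bb[c]caca_   read c → write _, move +1, go to A
A | bb_[c]aca_   read c → write _, move +1, go to A
A | bb__[a]ca_   read a → write b, move -1, go to C
C | bb_[_]bca_   read _ → write b, move +1, go to B
B | bb_b[b]ca_   read b → write b, move +1, go to A
A | bb_bb[c]a_   read c → write _, move +1, go to A
A | bb_bb_[a]_   read a → write b, move -1, go to C
C | bb_bb[_]b_   read _ → write b, move +1, go to B
B | bb_bbb[b]_   read b → write b, move +1, go to A
A | bb_bbbb[_]   read _ → write b, move -1, go to C
C | bb_bbb[b]b   read b → write a, move 0, go to B
B | bb_bbb[a]b   read a → write c, move -1, go to C
C | bb_bb[b]cb   read b → write a, move 0, go to B
B | bb_bb[a]cb   read a → write c, move -1, go to C
C | bb_b[b]ccb   read b → write a, move 0, go to B
B | bb_b[a]ccb   read a → write c, move -1, go to C
C | bb_[b]cccb   read b → write a, move 0, go to B
B | bb_[a]cccb   read a → write c, move -1, go to C
C | bb[_]ccccb   read _ → write b, move +1, go to B
B | bbb[c]cccb
At halt the head is at cell 2.

2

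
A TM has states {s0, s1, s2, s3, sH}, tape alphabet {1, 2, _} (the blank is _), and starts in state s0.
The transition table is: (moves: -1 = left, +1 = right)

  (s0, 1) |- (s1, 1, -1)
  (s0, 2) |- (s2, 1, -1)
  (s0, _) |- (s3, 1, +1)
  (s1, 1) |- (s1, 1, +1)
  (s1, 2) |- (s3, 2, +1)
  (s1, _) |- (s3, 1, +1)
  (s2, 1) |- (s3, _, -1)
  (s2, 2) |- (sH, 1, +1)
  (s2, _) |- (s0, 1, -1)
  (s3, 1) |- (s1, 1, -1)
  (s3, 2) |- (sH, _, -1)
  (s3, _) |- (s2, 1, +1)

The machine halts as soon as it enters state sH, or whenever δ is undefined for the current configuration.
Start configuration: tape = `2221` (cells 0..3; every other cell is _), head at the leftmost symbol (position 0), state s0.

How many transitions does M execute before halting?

9

state=s0 head=0 tape=__[2]221   (s0,2)→(s2,1,-1)
state=s2 head=-1 tape=_[_]1221   (s2,_)→(s0,1,-1)
state=s0 head=-2 tape=[_]11221   (s0,_)→(s3,1,+1)
state=s3 head=-1 tape=1[1]1221   (s3,1)→(s1,1,-1)
state=s1 head=-2 tape=[1]11221   (s1,1)→(s1,1,+1)
state=s1 head=-1 tape=1[1]1221   (s1,1)→(s1,1,+1)
state=s1 head=0 tape=11[1]221   (s1,1)→(s1,1,+1)
state=s1 head=1 tape=111[2]21   (s1,2)→(s3,2,+1)
state=s3 head=2 tape=1112[2]1   (s3,2)→(sH,_,-1)
state=sH head=1 tape=111[2]_1
M halts after 9 transitions.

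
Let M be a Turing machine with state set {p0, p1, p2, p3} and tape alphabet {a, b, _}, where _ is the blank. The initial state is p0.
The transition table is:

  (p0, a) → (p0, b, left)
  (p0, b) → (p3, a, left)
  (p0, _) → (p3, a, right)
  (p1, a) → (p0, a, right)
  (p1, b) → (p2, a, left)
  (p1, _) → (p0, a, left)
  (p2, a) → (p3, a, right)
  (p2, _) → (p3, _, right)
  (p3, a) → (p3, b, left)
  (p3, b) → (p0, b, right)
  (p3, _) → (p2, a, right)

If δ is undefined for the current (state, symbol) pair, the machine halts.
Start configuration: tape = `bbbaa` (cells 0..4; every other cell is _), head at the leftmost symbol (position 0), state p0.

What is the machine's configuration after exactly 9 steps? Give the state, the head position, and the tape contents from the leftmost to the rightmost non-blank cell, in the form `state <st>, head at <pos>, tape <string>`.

state p3, head at -1, tape ababaa

p0 | _[b]bbaa   read b → write a, move left, go to p3
p3 | [_]abbaa   read _ → write a, move right, go to p2
p2 | a[a]bbaa   read a → write a, move right, go to p3
p3 | aa[b]baa   read b → write b, move right, go to p0
p0 | aab[b]aa   read b → write a, move left, go to p3
p3 | aa[b]aaa   read b → write b, move right, go to p0
p0 | aab[a]aa   read a → write b, move left, go to p0
p0 | aa[b]baa   read b → write a, move left, go to p3
p3 | a[a]abaa   read a → write b, move left, go to p3
p3 | [a]babaa
After 9 steps: state p3, head at -1, tape ababaa.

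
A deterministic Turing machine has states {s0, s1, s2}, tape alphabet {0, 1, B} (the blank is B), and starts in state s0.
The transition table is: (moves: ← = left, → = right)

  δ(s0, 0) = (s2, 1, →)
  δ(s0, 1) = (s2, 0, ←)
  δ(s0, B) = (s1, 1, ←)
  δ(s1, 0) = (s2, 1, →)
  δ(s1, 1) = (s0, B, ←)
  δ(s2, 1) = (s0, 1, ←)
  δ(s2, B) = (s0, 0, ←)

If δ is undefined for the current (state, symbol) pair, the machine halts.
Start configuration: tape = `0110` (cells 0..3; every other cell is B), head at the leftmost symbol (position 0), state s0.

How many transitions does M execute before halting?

state=s0 head=0 tape=BBB[0]110   (s0,0)→(s2,1,→)
state=s2 head=1 tape=BBB1[1]10   (s2,1)→(s0,1,←)
state=s0 head=0 tape=BBB[1]110   (s0,1)→(s2,0,←)
state=s2 head=-1 tape=BB[B]0110   (s2,B)→(s0,0,←)
state=s0 head=-2 tape=B[B]00110   (s0,B)→(s1,1,←)
state=s1 head=-3 tape=[B]100110
M halts after 5 transitions.

5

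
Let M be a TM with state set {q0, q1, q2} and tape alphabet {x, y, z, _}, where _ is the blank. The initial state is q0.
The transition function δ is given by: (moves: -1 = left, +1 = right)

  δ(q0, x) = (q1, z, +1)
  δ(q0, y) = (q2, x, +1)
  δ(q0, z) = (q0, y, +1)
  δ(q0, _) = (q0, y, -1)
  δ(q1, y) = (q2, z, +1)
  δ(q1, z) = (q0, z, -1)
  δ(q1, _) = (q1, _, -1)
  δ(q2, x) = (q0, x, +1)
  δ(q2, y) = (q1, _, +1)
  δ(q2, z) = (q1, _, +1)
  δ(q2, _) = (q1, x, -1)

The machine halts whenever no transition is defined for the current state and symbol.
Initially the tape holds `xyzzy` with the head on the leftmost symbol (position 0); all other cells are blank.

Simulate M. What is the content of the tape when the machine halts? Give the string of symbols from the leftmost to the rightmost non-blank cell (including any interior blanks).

state=q0 head=0 tape=[x]yzzy_   (q0,x)→(q1,z,+1)
state=q1 head=1 tape=z[y]zzy_   (q1,y)→(q2,z,+1)
state=q2 head=2 tape=zz[z]zy_   (q2,z)→(q1,_,+1)
state=q1 head=3 tape=zz_[z]y_   (q1,z)→(q0,z,-1)
state=q0 head=2 tape=zz[_]zy_   (q0,_)→(q0,y,-1)
state=q0 head=1 tape=z[z]yzy_   (q0,z)→(q0,y,+1)
state=q0 head=2 tape=zy[y]zy_   (q0,y)→(q2,x,+1)
state=q2 head=3 tape=zyx[z]y_   (q2,z)→(q1,_,+1)
state=q1 head=4 tape=zyx_[y]_   (q1,y)→(q2,z,+1)
state=q2 head=5 tape=zyx_z[_]   (q2,_)→(q1,x,-1)
state=q1 head=4 tape=zyx_[z]x   (q1,z)→(q0,z,-1)
state=q0 head=3 tape=zyx[_]zx   (q0,_)→(q0,y,-1)
state=q0 head=2 tape=zy[x]yzx   (q0,x)→(q1,z,+1)
state=q1 head=3 tape=zyz[y]zx   (q1,y)→(q2,z,+1)
state=q2 head=4 tape=zyzz[z]x   (q2,z)→(q1,_,+1)
state=q1 head=5 tape=zyzz_[x]
The non-blank tape span at halt is zyzz_x.

zyzz_x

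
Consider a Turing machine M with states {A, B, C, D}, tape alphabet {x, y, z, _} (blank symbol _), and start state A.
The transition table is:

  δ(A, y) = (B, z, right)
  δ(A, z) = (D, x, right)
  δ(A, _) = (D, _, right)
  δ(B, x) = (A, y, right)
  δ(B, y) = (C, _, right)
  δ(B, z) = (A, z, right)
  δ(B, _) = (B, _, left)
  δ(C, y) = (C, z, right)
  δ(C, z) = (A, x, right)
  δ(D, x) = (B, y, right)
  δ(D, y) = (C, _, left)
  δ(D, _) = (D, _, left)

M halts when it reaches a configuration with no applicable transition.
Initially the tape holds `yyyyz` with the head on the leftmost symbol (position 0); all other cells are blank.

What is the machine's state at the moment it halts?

A | [y]yyyz__   read y → write z, move right, go to B
B | z[y]yyz__   read y → write _, move right, go to C
C | z_[y]yz__   read y → write z, move right, go to C
C | z_z[y]z__   read y → write z, move right, go to C
C | z_zz[z]__   read z → write x, move right, go to A
A | z_zzx[_]_   read _ → write _, move right, go to D
D | z_zzx_[_]   read _ → write _, move left, go to D
D | z_zzx[_]_   read _ → write _, move left, go to D
D | z_zz[x]__   read x → write y, move right, go to B
B | z_zzy[_]_   read _ → write _, move left, go to B
B | z_zz[y]__   read y → write _, move right, go to C
C | z_zz_[_]_
No transition is defined for (C, _); M halts in state C.

C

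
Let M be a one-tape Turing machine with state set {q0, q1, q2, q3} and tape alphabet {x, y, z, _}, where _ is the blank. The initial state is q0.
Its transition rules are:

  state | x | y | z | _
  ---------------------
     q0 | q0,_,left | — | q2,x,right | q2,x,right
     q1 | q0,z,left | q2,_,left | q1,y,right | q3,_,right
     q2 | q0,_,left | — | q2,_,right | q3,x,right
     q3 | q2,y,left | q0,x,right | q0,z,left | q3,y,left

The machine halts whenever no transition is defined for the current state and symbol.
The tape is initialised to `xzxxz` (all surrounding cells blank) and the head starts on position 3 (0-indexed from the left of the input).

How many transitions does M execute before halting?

16

q0 | __xzx[x]z   read x → write _, move left, go to q0
q0 | __xz[x]_z   read x → write _, move left, go to q0
q0 | __x[z]__z   read z → write x, move right, go to q2
q2 | __xx[_]_z   read _ → write x, move right, go to q3
q3 | __xxx[_]z   read _ → write y, move left, go to q3
q3 | __xx[x]yz   read x → write y, move left, go to q2
q2 | __x[x]yyz   read x → write _, move left, go to q0
q0 | __[x]_yyz   read x → write _, move left, go to q0
q0 | _[_]__yyz   read _ → write x, move right, go to q2
q2 | _x[_]_yyz   read _ → write x, move right, go to q3
q3 | _xx[_]yyz   read _ → write y, move left, go to q3
q3 | _x[x]yyyz   read x → write y, move left, go to q2
q2 | _[x]yyyyz   read x → write _, move left, go to q0
q0 | [_]_yyyyz   read _ → write x, move right, go to q2
q2 | x[_]yyyyz   read _ → write x, move right, go to q3
q3 | xx[y]yyyz   read y → write x, move right, go to q0
q0 | xxx[y]yyz
M halts after 16 transitions.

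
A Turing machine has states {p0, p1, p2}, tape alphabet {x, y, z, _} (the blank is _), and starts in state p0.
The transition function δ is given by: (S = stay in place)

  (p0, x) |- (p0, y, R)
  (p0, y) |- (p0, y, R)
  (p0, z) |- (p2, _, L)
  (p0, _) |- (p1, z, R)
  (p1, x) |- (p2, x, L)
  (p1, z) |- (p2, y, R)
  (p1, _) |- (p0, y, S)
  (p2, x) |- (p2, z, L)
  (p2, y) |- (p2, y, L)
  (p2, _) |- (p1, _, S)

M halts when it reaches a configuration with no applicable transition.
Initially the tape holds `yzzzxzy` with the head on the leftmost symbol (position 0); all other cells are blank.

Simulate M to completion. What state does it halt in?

p0 | _[y]zzzxzy   read y → write y, move R, go to p0
p0 | _y[z]zzxzy   read z → write _, move L, go to p2
p2 | _[y]_zzxzy   read y → write y, move L, go to p2
p2 | [_]y_zzxzy   read _ → write _, move S, go to p1
p1 | [_]y_zzxzy   read _ → write y, move S, go to p0
p0 | [y]y_zzxzy   read y → write y, move R, go to p0
p0 | y[y]_zzxzy   read y → write y, move R, go to p0
p0 | yy[_]zzxzy   read _ → write z, move R, go to p1
p1 | yyz[z]zxzy   read z → write y, move R, go to p2
p2 | yyzy[z]xzy
No transition is defined for (p2, z); M halts in state p2.

p2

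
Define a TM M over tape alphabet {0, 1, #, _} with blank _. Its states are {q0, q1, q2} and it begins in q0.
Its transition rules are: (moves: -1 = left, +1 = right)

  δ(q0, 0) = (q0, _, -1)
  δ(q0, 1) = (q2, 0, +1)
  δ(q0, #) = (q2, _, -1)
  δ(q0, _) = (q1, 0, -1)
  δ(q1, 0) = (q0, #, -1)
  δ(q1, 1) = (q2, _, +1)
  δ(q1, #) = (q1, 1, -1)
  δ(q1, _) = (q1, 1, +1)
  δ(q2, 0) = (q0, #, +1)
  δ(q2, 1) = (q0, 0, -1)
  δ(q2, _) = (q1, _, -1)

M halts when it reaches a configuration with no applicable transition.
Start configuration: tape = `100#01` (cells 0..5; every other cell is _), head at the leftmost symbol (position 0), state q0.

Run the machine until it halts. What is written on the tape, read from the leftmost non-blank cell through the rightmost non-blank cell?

11_#_01

state=q0 head=0 tape=_[1]00#01   (q0,1)→(q2,0,+1)
state=q2 head=1 tape=_0[0]0#01   (q2,0)→(q0,#,+1)
state=q0 head=2 tape=_0#[0]#01   (q0,0)→(q0,_,-1)
state=q0 head=1 tape=_0[#]_#01   (q0,#)→(q2,_,-1)
state=q2 head=0 tape=_[0]__#01   (q2,0)→(q0,#,+1)
state=q0 head=1 tape=_#[_]_#01   (q0,_)→(q1,0,-1)
state=q1 head=0 tape=_[#]0_#01   (q1,#)→(q1,1,-1)
state=q1 head=-1 tape=[_]10_#01   (q1,_)→(q1,1,+1)
state=q1 head=0 tape=1[1]0_#01   (q1,1)→(q2,_,+1)
state=q2 head=1 tape=1_[0]_#01   (q2,0)→(q0,#,+1)
state=q0 head=2 tape=1_#[_]#01   (q0,_)→(q1,0,-1)
state=q1 head=1 tape=1_[#]0#01   (q1,#)→(q1,1,-1)
state=q1 head=0 tape=1[_]10#01   (q1,_)→(q1,1,+1)
state=q1 head=1 tape=11[1]0#01   (q1,1)→(q2,_,+1)
state=q2 head=2 tape=11_[0]#01   (q2,0)→(q0,#,+1)
state=q0 head=3 tape=11_#[#]01   (q0,#)→(q2,_,-1)
state=q2 head=2 tape=11_[#]_01
The non-blank tape span at halt is 11_#_01.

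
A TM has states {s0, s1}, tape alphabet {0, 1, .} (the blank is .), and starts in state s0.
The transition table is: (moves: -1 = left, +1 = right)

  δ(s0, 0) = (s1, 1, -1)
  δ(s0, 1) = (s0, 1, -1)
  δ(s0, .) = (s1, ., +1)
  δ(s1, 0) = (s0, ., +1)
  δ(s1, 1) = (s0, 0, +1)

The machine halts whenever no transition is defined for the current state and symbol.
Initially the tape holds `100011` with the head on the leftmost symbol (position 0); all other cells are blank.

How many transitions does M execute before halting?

20

state=s0 head=0 tape=.[1]00011   (s0,1)→(s0,1,-1)
state=s0 head=-1 tape=[.]100011   (s0,.)→(s1,.,+1)
state=s1 head=0 tape=.[1]00011   (s1,1)→(s0,0,+1)
state=s0 head=1 tape=.0[0]0011   (s0,0)→(s1,1,-1)
state=s1 head=0 tape=.[0]10011   (s1,0)→(s0,.,+1)
state=s0 head=1 tape=..[1]0011   (s0,1)→(s0,1,-1)
state=s0 head=0 tape=.[.]10011   (s0,.)→(s1,.,+1)
state=s1 head=1 tape=..[1]0011   (s1,1)→(s0,0,+1)
state=s0 head=2 tape=..0[0]011   (s0,0)→(s1,1,-1)
state=s1 head=1 tape=..[0]1011   (s1,0)→(s0,.,+1)
state=s0 head=2 tape=...[1]011   (s0,1)→(s0,1,-1)
state=s0 head=1 tape=..[.]1011   (s0,.)→(s1,.,+1)
state=s1 head=2 tape=...[1]011   (s1,1)→(s0,0,+1)
state=s0 head=3 tape=...0[0]11   (s0,0)→(s1,1,-1)
state=s1 head=2 tape=...[0]111   (s1,0)→(s0,.,+1)
state=s0 head=3 tape=....[1]11   (s0,1)→(s0,1,-1)
state=s0 head=2 tape=...[.]111   (s0,.)→(s1,.,+1)
state=s1 head=3 tape=....[1]11   (s1,1)→(s0,0,+1)
state=s0 head=4 tape=....0[1]1   (s0,1)→(s0,1,-1)
state=s0 head=3 tape=....[0]11   (s0,0)→(s1,1,-1)
state=s1 head=2 tape=...[.]111
M halts after 20 transitions.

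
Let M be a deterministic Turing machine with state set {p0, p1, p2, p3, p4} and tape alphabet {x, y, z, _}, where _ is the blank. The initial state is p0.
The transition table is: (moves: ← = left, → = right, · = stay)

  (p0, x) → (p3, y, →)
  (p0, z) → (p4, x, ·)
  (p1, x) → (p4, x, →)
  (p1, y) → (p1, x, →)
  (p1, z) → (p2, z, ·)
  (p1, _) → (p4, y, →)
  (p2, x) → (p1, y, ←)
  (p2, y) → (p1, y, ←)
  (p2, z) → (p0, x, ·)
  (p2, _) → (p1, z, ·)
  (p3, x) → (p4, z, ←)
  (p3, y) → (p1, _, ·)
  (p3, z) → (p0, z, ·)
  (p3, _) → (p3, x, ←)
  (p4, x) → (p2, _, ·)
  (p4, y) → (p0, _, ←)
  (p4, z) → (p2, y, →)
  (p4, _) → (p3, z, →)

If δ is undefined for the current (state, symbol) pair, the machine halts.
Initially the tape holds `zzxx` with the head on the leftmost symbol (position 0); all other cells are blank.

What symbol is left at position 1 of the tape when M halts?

_

p0 | [z]zxx   read z → write x, move ·, go to p4
p4 | [x]zxx   read x → write _, move ·, go to p2
p2 | [_]zxx   read _ → write z, move ·, go to p1
p1 | [z]zxx   read z → write z, move ·, go to p2
p2 | [z]zxx   read z → write x, move ·, go to p0
p0 | [x]zxx   read x → write y, move →, go to p3
p3 | y[z]xx   read z → write z, move ·, go to p0
p0 | y[z]xx   read z → write x, move ·, go to p4
p4 | y[x]xx   read x → write _, move ·, go to p2
p2 | y[_]xx   read _ → write z, move ·, go to p1
p1 | y[z]xx   read z → write z, move ·, go to p2
p2 | y[z]xx   read z → write x, move ·, go to p0
p0 | y[x]xx   read x → write y, move →, go to p3
p3 | yy[x]x   read x → write z, move ←, go to p4
p4 | y[y]zx   read y → write _, move ←, go to p0
p0 | [y]_zx
Cell 1 holds _ when M halts.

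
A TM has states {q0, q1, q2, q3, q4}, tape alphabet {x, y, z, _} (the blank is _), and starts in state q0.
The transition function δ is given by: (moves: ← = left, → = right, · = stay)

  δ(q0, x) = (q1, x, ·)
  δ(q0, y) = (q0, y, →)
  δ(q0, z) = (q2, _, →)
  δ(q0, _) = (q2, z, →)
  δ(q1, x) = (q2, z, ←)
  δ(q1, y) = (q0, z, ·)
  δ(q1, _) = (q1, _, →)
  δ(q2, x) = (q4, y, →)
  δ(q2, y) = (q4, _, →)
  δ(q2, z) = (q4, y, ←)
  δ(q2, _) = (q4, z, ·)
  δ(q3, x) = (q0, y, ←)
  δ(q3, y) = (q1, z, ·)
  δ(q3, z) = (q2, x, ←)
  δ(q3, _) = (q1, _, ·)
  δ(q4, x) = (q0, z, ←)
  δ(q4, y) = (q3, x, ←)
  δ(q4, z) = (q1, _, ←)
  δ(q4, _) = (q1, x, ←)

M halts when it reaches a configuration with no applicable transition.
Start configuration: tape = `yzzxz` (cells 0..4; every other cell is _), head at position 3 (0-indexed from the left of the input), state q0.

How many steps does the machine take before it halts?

20

q0 | yzz[x]z   read x → write x, move ·, go to q1
q1 | yzz[x]z   read x → write z, move ←, go to q2
q2 | yz[z]zz   read z → write y, move ←, go to q4
q4 | y[z]yzz   read z → write _, move ←, go to q1
q1 | [y]_yzz   read y → write z, move ·, go to q0
q0 | [z]_yzz   read z → write _, move →, go to q2
q2 | _[_]yzz   read _ → write z, move ·, go to q4
q4 | _[z]yzz   read z → write _, move ←, go to q1
q1 | [_]_yzz   read _ → write _, move →, go to q1
q1 | _[_]yzz   read _ → write _, move →, go to q1
q1 | __[y]zz   read y → write z, move ·, go to q0
q0 | __[z]zz   read z → write _, move →, go to q2
q2 | ___[z]z   read z → write y, move ←, go to q4
q4 | __[_]yz   read _ → write x, move ←, go to q1
q1 | _[_]xyz   read _ → write _, move →, go to q1
q1 | __[x]yz   read x → write z, move ←, go to q2
q2 | _[_]zyz   read _ → write z, move ·, go to q4
q4 | _[z]zyz   read z → write _, move ←, go to q1
q1 | [_]_zyz   read _ → write _, move →, go to q1
q1 | _[_]zyz   read _ → write _, move →, go to q1
q1 | __[z]yz
M halts after 20 transitions.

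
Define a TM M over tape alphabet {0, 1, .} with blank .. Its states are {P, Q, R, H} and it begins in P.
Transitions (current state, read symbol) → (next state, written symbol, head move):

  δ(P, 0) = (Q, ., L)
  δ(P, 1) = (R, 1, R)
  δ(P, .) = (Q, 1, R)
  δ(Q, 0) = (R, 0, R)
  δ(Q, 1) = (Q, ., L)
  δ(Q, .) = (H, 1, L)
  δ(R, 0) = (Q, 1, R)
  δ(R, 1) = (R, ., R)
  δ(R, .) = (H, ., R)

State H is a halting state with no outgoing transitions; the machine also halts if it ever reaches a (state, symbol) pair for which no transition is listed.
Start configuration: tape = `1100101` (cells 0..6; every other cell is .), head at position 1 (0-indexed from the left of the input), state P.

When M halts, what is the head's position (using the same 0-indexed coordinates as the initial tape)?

3

P | 1[1]00101   read 1 → write 1, move R, go to R
R | 11[0]0101   read 0 → write 1, move R, go to Q
Q | 111[0]101   read 0 → write 0, move R, go to R
R | 1110[1]01   read 1 → write ., move R, go to R
R | 1110.[0]1   read 0 → write 1, move R, go to Q
Q | 1110.1[1]   read 1 → write ., move L, go to Q
Q | 1110.[1].   read 1 → write ., move L, go to Q
Q | 1110[.]..   read . → write 1, move L, go to H
H | 111[0]1..
At halt the head is at cell 3.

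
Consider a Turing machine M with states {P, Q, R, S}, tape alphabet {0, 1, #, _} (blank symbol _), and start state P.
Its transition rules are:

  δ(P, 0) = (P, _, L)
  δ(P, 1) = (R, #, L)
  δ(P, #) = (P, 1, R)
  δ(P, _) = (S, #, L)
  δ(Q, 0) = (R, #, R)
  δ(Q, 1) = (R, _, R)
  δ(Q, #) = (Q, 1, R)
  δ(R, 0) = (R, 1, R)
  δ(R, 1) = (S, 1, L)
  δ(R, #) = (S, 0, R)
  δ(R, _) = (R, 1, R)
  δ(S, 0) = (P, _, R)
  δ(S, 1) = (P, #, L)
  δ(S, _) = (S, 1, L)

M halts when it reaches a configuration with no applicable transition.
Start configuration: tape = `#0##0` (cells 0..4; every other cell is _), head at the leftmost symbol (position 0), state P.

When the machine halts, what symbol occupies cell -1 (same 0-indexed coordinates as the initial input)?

1

P | _[#]0##0   read # → write 1, move R, go to P
P | _1[0]##0   read 0 → write _, move L, go to P
P | _[1]_##0   read 1 → write #, move L, go to R
R | [_]#_##0   read _ → write 1, move R, go to R
R | 1[#]_##0   read # → write 0, move R, go to S
S | 10[_]##0   read _ → write 1, move L, go to S
S | 1[0]1##0   read 0 → write _, move R, go to P
P | 1_[1]##0   read 1 → write #, move L, go to R
R | 1[_]###0   read _ → write 1, move R, go to R
R | 11[#]##0   read # → write 0, move R, go to S
S | 110[#]#0
Cell -1 holds 1 when M halts.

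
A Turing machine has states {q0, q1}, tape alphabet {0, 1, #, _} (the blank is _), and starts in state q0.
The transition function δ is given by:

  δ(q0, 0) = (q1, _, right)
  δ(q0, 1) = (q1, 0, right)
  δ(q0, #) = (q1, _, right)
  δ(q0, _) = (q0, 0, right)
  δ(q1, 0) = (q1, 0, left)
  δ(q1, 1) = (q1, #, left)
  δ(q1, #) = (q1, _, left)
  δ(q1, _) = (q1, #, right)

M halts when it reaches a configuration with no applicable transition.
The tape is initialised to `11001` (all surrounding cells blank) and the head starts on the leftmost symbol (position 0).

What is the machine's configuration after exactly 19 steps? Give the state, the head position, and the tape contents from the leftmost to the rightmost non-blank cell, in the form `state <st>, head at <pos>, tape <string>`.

state=q0 head=0 tape=____[1]1001   (q0,1)→(q1,0,right)
state=q1 head=1 tape=____0[1]001   (q1,1)→(q1,#,left)
state=q1 head=0 tape=____[0]#001   (q1,0)→(q1,0,left)
state=q1 head=-1 tape=___[_]0#001   (q1,_)→(q1,#,right)
state=q1 head=0 tape=___#[0]#001   (q1,0)→(q1,0,left)
state=q1 head=-1 tape=___[#]0#001   (q1,#)→(q1,_,left)
state=q1 head=-2 tape=__[_]_0#001   (q1,_)→(q1,#,right)
state=q1 head=-1 tape=__#[_]0#001   (q1,_)→(q1,#,right)
state=q1 head=0 tape=__##[0]#001   (q1,0)→(q1,0,left)
state=q1 head=-1 tape=__#[#]0#001   (q1,#)→(q1,_,left)
state=q1 head=-2 tape=__[#]_0#001   (q1,#)→(q1,_,left)
state=q1 head=-3 tape=_[_]__0#001   (q1,_)→(q1,#,right)
state=q1 head=-2 tape=_#[_]_0#001   (q1,_)→(q1,#,right)
state=q1 head=-1 tape=_##[_]0#001   (q1,_)→(q1,#,right)
state=q1 head=0 tape=_###[0]#001   (q1,0)→(q1,0,left)
state=q1 head=-1 tape=_##[#]0#001   (q1,#)→(q1,_,left)
state=q1 head=-2 tape=_#[#]_0#001   (q1,#)→(q1,_,left)
state=q1 head=-3 tape=_[#]__0#001   (q1,#)→(q1,_,left)
state=q1 head=-4 tape=[_]___0#001   (q1,_)→(q1,#,right)
state=q1 head=-3 tape=#[_]__0#001
After 19 steps: state q1, head at -3, tape #___0#001.

state q1, head at -3, tape #___0#001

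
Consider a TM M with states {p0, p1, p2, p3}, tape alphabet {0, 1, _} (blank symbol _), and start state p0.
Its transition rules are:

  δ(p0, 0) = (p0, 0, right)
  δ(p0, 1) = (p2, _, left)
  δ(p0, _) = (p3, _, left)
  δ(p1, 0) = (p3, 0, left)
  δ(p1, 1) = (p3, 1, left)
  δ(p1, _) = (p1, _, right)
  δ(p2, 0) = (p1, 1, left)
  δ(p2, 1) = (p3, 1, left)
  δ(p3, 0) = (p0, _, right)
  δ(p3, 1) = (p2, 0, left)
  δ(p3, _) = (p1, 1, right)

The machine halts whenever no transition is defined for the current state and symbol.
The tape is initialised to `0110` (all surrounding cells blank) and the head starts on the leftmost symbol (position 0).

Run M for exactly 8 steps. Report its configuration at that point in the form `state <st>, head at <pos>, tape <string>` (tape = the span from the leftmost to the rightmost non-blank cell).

state p2, head at -2, tape 01_10

state=p0 head=0 tape=__[0]110   (p0,0)→(p0,0,right)
state=p0 head=1 tape=__0[1]10   (p0,1)→(p2,_,left)
state=p2 head=0 tape=__[0]_10   (p2,0)→(p1,1,left)
state=p1 head=-1 tape=_[_]1_10   (p1,_)→(p1,_,right)
state=p1 head=0 tape=__[1]_10   (p1,1)→(p3,1,left)
state=p3 head=-1 tape=_[_]1_10   (p3,_)→(p1,1,right)
state=p1 head=0 tape=_1[1]_10   (p1,1)→(p3,1,left)
state=p3 head=-1 tape=_[1]1_10   (p3,1)→(p2,0,left)
state=p2 head=-2 tape=[_]01_10
After 8 steps: state p2, head at -2, tape 01_10.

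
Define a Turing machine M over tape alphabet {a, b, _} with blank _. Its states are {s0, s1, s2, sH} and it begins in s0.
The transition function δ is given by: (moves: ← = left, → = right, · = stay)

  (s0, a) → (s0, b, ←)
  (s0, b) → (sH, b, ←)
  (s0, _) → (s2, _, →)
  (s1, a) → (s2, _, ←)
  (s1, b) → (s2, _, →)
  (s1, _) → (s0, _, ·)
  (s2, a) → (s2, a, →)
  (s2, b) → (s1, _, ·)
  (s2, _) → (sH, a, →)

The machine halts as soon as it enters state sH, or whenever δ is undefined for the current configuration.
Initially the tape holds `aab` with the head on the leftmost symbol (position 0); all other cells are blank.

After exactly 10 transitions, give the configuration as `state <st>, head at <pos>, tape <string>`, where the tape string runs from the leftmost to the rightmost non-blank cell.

state sH, head at 4, tape a_a

state=s0 head=0 tape=_[a]ab__   (s0,a)→(s0,b,←)
state=s0 head=-1 tape=[_]bab__   (s0,_)→(s2,_,→)
state=s2 head=0 tape=_[b]ab__   (s2,b)→(s1,_,·)
state=s1 head=0 tape=_[_]ab__   (s1,_)→(s0,_,·)
state=s0 head=0 tape=_[_]ab__   (s0,_)→(s2,_,→)
state=s2 head=1 tape=__[a]b__   (s2,a)→(s2,a,→)
state=s2 head=2 tape=__a[b]__   (s2,b)→(s1,_,·)
state=s1 head=2 tape=__a[_]__   (s1,_)→(s0,_,·)
state=s0 head=2 tape=__a[_]__   (s0,_)→(s2,_,→)
state=s2 head=3 tape=__a_[_]_   (s2,_)→(sH,a,→)
state=sH head=4 tape=__a_a[_]
After 10 steps: state sH, head at 4, tape a_a.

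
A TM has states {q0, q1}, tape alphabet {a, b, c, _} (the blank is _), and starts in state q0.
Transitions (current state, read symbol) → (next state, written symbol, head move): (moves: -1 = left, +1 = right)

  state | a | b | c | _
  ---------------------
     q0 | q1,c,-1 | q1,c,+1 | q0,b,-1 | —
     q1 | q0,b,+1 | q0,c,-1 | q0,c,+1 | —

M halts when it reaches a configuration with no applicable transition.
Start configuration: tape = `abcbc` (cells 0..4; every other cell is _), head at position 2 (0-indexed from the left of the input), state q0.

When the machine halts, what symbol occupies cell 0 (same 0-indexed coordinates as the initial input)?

c

state=q0 head=2 tape=_ab[c]bc   (q0,c)→(q0,b,-1)
state=q0 head=1 tape=_a[b]bbc   (q0,b)→(q1,c,+1)
state=q1 head=2 tape=_ac[b]bc   (q1,b)→(q0,c,-1)
state=q0 head=1 tape=_a[c]cbc   (q0,c)→(q0,b,-1)
state=q0 head=0 tape=_[a]bcbc   (q0,a)→(q1,c,-1)
state=q1 head=-1 tape=[_]cbcbc
Cell 0 holds c when M halts.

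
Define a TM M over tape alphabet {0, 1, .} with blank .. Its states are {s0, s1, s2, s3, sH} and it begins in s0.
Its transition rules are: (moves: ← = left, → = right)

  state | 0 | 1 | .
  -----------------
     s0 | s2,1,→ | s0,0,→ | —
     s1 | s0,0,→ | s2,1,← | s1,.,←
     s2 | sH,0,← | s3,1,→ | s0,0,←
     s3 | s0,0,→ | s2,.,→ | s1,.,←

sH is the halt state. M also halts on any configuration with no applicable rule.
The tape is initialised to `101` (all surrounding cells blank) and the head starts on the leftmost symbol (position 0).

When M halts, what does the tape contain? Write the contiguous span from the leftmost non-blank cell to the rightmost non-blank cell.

01.0

state=s0 head=0 tape=[1]01.   (s0,1)→(s0,0,→)
state=s0 head=1 tape=0[0]1.   (s0,0)→(s2,1,→)
state=s2 head=2 tape=01[1].   (s2,1)→(s3,1,→)
state=s3 head=3 tape=011[.]   (s3,.)→(s1,.,←)
state=s1 head=2 tape=01[1].   (s1,1)→(s2,1,←)
state=s2 head=1 tape=0[1]1.   (s2,1)→(s3,1,→)
state=s3 head=2 tape=01[1].   (s3,1)→(s2,.,→)
state=s2 head=3 tape=01.[.]   (s2,.)→(s0,0,←)
state=s0 head=2 tape=01[.]0
The non-blank tape span at halt is 01.0.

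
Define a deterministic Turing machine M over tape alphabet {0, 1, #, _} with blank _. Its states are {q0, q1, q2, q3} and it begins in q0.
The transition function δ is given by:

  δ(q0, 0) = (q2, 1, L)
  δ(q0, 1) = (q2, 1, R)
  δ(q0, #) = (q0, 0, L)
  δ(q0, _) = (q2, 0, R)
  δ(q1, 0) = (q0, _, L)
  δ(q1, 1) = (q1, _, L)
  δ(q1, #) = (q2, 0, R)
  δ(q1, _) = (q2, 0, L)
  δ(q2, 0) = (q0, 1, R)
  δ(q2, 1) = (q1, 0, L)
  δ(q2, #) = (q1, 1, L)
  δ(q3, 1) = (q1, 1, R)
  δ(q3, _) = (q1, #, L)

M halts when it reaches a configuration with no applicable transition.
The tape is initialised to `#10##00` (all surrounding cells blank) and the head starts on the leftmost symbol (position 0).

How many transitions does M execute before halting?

19

q0 | __[#]10##00   read # → write 0, move L, go to q0
q0 | _[_]010##00   read _ → write 0, move R, go to q2
q2 | _0[0]10##00   read 0 → write 1, move R, go to q0
q0 | _01[1]0##00   read 1 → write 1, move R, go to q2
q2 | _011[0]##00   read 0 → write 1, move R, go to q0
q0 | _0111[#]#00   read # → write 0, move L, go to q0
q0 | _011[1]0#00   read 1 → write 1, move R, go to q2
q2 | _0111[0]#00   read 0 → write 1, move R, go to q0
q0 | _01111[#]00   read # → write 0, move L, go to q0
q0 | _0111[1]000   read 1 → write 1, move R, go to q2
q2 | _01111[0]00   read 0 → write 1, move R, go to q0
q0 | _011111[0]0   read 0 → write 1, move L, go to q2
q2 | _01111[1]10   read 1 → write 0, move L, go to q1
q1 | _0111[1]010   read 1 → write _, move L, go to q1
q1 | _011[1]_010   read 1 → write _, move L, go to q1
q1 | _01[1]__010   read 1 → write _, move L, go to q1
q1 | _0[1]___010   read 1 → write _, move L, go to q1
q1 | _[0]____010   read 0 → write _, move L, go to q0
q0 | [_]_____010   read _ → write 0, move R, go to q2
q2 | 0[_]____010
M halts after 19 transitions.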